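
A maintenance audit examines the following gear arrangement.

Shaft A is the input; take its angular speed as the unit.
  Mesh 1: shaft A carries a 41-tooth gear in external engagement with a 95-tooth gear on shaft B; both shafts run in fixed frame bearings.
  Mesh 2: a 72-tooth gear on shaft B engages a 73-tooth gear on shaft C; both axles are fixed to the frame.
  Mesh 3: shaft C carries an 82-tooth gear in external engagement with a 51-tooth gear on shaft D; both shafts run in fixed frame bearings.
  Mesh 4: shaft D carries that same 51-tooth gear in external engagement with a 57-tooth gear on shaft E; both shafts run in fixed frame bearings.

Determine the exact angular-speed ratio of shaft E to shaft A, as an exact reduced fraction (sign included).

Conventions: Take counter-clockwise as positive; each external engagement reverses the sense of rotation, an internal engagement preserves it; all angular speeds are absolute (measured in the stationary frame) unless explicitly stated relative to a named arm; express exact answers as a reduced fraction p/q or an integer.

class = fixed-axis compound train [4 meshes; 4 ratios multiply, 4 sense flips]
mesh 1 [41T→95T]: running ratio 41/95, sense −
mesh 2 [72T→73T]: running ratio 2952/6935, sense +
mesh 3 [82T→51T]: running ratio 80688/117895, sense −
mesh 4 [51T→57T]: running ratio 80688/131765, sense +
ω_out/ω_in = 80688/131765

80688/131765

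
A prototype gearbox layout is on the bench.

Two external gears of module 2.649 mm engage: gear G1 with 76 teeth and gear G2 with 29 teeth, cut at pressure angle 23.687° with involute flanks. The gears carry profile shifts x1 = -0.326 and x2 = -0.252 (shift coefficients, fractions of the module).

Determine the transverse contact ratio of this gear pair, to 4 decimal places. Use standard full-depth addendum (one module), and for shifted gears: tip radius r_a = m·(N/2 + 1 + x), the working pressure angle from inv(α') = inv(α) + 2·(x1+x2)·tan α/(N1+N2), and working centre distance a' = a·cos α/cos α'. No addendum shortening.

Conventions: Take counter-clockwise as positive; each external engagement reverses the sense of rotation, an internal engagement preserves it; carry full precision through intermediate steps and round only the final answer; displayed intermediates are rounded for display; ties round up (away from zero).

class = single-mesh tooth geometry [involute pair 76T × 29T, m = 2.649]
base radii: r_b1 = 92.181606, r_b2 = 35.174560
tip radii: r_a1 = 102.447426, r_a2 = 40.391952
inv(α') = inv(23.687°) + 2·(-0.326-0.252)·tan α/(76+29) = 0.02045272  ⇒  α' = 22.13905°
a' = a·cos α / cos α' = 139.0725·cos 23.687°/cos 22.13905° = 137.493268
action lengths: √(r_a1²−r_b1²) = 44.699291, √(r_a2²−r_b2²) = 19.855984
base pitch p_b = π·m·cos α = 7.620975
CR = (44.699291 + 19.855984 − 137.493268·sin 22.13905°)/7.620975 = 1.671724
contact ratio ≈ 1.6717

1.6717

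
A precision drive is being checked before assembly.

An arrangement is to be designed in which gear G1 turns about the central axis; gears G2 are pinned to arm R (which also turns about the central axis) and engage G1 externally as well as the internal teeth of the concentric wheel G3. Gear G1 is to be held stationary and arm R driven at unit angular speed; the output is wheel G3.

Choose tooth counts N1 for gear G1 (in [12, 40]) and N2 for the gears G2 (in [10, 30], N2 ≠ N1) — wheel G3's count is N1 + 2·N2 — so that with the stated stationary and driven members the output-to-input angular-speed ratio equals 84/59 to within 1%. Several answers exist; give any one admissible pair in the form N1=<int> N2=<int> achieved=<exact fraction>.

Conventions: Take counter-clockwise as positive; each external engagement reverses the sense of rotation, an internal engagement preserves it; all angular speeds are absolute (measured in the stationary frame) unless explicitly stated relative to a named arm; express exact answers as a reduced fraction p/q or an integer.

topology: planetary set — design target 84/59, arm = carrier (Willis)
Willis with ω_sun = 0: ω_ring/ω_arm = (N1+N3)/N3; set equal to 84/59  ⇒  N3/N1 = 1/(84/59 − 1) = 59/25
N3 = N1 + 2·N2  ⇒  N2/N1 = (N3/N1 − 1)/2 = (59/25 − 1)/2 = 17/25
smallest multiple with N1 ≥ 12 and N2 ≥ 10: k = 1  ⇒  N1 = 1·25 = 25, N2 = 1·17 = 17 (N1 ≤ 40, N2 ≤ 30, N2 ≠ N1 ✓), N3 = 25 + 2·17 = 59
check: (N1+N3)/N3 with N1 = 25, N3 = 59 gives 84/59; |achieved − target| = 0 ≤ 21/1475 ✓

N1=25 N2=17 achieved=84/59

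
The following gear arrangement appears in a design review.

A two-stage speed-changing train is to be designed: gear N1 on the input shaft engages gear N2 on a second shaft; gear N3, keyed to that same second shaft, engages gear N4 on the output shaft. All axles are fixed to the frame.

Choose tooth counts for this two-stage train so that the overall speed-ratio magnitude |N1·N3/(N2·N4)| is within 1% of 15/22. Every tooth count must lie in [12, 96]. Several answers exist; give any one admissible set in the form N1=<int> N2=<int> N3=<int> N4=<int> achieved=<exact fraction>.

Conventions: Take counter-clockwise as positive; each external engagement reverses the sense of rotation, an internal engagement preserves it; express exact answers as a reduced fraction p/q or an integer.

N1=12 N2=22 N3=15 N4=12 achieved=15/22

2-stage fixed-axis compound train for ratio 15/22
target = 15/22 in lowest terms: an exact hit needs N1·N3 = k·15 and N2·N4 = k·22 for one integer k, every count in [12, 96]; additionally prefer no 1:1 stage (N1 ≠ N2, N3 ≠ N4)
k = 1…11: no 1:1-free in-range split of k·15 and k·22 into factor pairs; take k = 12
k = 12: N1·N3 = 180 = 12·15, N2·N4 = 264 = 22·12
achieved = 12·15/(22·12) = 15/22; |achieved − target| = 0 ≤ 3/440 ✓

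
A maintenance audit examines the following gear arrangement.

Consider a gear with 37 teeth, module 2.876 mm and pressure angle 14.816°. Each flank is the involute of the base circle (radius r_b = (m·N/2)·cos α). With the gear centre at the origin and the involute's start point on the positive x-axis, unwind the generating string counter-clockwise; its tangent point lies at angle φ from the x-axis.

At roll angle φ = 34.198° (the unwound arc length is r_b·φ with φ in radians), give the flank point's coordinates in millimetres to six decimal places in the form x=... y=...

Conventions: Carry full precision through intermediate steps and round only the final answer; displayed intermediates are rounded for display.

class = single-mesh tooth geometry [base-circle involute, m = 2.876, 37T]
pitch radius r_p = m·N/2 = 2.876·37/2 = 53.206000
base radius r_b = r_p·cos α = 53.206000·cos 14.816° = 51.437008
roll angle φ = 34.198° = 0.59686770 rad
x = r_b·(cos φ + φ·sin φ) = 59.799244
y = r_b·(sin φ − φ·cos φ) = 3.517526

x=59.799244 y=3.517526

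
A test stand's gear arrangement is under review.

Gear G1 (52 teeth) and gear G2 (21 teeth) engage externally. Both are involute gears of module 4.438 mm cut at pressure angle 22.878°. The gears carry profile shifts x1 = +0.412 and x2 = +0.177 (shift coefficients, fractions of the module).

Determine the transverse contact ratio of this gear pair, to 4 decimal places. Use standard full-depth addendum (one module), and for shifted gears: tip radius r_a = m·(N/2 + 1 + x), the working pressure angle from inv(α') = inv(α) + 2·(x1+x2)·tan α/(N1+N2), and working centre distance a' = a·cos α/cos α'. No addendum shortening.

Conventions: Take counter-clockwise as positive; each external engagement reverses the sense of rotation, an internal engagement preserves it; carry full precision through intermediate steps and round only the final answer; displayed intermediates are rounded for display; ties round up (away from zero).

class = single-mesh tooth geometry [involute pair 52T × 21T, m = 4.438]
base radii: r_b1 = 106.310974, r_b2 = 42.933278
tip radii: r_a1 = 121.654456, r_a2 = 51.822526
inv(α') = inv(22.878°) + 2·(+0.412+0.177)·tan α/(52+21) = 0.02947693  ⇒  α' = 24.86787°
a' = a·cos α / cos α' = 161.9870·cos 22.878°/cos 24.86787° = 164.496364
action lengths: √(r_a1²−r_b1²) = 59.142061, √(r_a2²−r_b2²) = 29.022540
base pitch p_b = π·m·cos α = 12.845607
CR = (59.142061 + 29.022540 − 164.496364·sin 24.86787°)/12.845607 = 1.478281
contact ratio ≈ 1.4783

1.4783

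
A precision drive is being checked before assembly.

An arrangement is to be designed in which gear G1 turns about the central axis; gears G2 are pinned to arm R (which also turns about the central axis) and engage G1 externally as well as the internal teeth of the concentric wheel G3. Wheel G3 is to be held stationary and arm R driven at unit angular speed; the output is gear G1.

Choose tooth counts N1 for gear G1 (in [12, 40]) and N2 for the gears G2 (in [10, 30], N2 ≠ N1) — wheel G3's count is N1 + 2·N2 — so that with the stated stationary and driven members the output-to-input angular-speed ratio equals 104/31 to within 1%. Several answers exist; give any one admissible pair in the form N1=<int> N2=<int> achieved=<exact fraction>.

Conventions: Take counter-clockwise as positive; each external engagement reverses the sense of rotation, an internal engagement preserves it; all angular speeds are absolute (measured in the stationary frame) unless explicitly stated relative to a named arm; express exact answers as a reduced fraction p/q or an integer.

planetary set to be sized for 104/31 (Willis relation)
Willis with ω_ring = 0: ω_sun/ω_arm = (N1+N3)/N1; set equal to 104/31  ⇒  N3/N1 = 104/31 − 1 = 73/31
N3 = N1 + 2·N2  ⇒  N2/N1 = (N3/N1 − 1)/2 = (73/31 − 1)/2 = 21/31
smallest multiple with N1 ≥ 12 and N2 ≥ 10: k = 1  ⇒  N1 = 1·31 = 31, N2 = 1·21 = 21 (N1 ≤ 40, N2 ≤ 30, N2 ≠ N1 ✓), N3 = 31 + 2·21 = 73
check: (N1+N3)/N1 with N1 = 31, N3 = 73 gives 104/31; |achieved − target| = 0 ≤ 26/775 ✓

N1=31 N2=21 achieved=104/31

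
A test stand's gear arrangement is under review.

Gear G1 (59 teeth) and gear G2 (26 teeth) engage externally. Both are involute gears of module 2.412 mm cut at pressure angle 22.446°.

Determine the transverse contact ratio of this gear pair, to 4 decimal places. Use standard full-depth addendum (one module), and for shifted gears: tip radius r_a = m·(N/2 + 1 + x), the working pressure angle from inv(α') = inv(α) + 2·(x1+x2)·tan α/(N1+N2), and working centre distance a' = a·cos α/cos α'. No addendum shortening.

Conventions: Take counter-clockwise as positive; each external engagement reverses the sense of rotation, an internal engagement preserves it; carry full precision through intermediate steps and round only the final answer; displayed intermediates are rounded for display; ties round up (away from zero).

1.5941

topology: single-mesh involute geometry — m = 2.412, 59T/26T pair
base radii: r_b1 = 65.763358, r_b2 = 28.980463
tip radii: r_a1 = 73.566000, r_a2 = 33.768000
no profile shift: α' = α, a' = a
action lengths: √(r_a1²−r_b1²) = 32.971762, √(r_a2²−r_b2²) = 17.332357
base pitch p_b = π·m·cos α = 7.003447
CR = (32.971762 + 17.332357 − 102.510000·sin 22.44600°)/7.003447 = 1.594146
contact ratio ≈ 1.5941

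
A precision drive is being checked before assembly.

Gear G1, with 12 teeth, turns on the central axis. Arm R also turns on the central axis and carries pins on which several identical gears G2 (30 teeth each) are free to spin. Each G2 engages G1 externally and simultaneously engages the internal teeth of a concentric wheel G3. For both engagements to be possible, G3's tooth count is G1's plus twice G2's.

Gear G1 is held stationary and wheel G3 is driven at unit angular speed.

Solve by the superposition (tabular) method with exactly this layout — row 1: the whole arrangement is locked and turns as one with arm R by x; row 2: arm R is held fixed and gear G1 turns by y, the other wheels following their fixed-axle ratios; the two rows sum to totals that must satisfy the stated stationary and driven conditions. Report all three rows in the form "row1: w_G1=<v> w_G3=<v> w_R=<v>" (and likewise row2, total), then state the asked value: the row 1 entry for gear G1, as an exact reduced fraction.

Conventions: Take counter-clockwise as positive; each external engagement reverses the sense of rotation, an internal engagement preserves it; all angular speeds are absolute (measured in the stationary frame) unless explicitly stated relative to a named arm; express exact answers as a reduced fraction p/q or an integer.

planetary set (12T centre, 30T on arm, 72T internal) — Willis relation
row 1 — lock + rotate with arm: ω_sun = ω_ring = ω_arm = x
row 2 — arm fixed, fixed-axis ratios: sun y, ring −(12/72)·y, arm 0
boundary: total ω_sun = x + y = 0 and total ω_ring = x − (12/72)·y = 1  ⇒  y = -6/7, x = 6/7
row 2 ring = −(12/72)·(-6/7) = 1/7
totals (row 1 + row 2): sun 6/7 + (-6/7) = 0, ring 6/7 + 1/7 = 1, arm 6/7 + 0 = 6/7
asked cell (row1, sun) = 6/7

row1: w_G1=6/7 w_G3=6/7 w_R=6/7
row2: w_G1=-6/7 w_G3=1/7 w_R=0
total: w_G1=0 w_G3=1 w_R=6/7
asked value: 6/7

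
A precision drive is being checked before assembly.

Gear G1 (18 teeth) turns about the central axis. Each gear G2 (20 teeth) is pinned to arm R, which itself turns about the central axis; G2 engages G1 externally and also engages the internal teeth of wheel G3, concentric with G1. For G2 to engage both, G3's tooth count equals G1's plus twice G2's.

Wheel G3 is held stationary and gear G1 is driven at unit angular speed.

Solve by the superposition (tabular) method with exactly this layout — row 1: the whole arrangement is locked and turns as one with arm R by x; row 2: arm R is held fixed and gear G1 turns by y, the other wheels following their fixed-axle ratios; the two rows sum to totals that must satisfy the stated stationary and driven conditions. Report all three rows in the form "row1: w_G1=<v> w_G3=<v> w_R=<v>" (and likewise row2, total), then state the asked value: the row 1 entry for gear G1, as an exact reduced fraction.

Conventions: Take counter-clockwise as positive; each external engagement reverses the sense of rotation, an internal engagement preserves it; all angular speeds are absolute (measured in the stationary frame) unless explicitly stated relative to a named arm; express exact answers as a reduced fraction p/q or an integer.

row1: w_G1=9/38 w_G3=9/38 w_R=9/38
row2: w_G1=29/38 w_G3=-9/38 w_R=0
total: w_G1=1 w_G3=0 w_R=9/38
asked value: 9/38

recognized (axles ride arm R): planetary set, 18/20/58 teeth
superposition row 1 [locked train]: every member turns x
row 2 (arm held, sun turns y): ω_ring = −(18/58)·y, ω_arm = 0
boundary: total ω_ring = x − (18/58)·y = 0 and total ω_sun = x + y = 1  ⇒  y = 29/38, x = 9/38
row 2 ring = −(18/58)·29/38 = -9/38
totals (row 1 + row 2): sun 9/38 + 29/38 = 1, ring 9/38 + (-9/38) = 0, arm 9/38 + 0 = 9/38
asked cell (row1, sun) = 9/38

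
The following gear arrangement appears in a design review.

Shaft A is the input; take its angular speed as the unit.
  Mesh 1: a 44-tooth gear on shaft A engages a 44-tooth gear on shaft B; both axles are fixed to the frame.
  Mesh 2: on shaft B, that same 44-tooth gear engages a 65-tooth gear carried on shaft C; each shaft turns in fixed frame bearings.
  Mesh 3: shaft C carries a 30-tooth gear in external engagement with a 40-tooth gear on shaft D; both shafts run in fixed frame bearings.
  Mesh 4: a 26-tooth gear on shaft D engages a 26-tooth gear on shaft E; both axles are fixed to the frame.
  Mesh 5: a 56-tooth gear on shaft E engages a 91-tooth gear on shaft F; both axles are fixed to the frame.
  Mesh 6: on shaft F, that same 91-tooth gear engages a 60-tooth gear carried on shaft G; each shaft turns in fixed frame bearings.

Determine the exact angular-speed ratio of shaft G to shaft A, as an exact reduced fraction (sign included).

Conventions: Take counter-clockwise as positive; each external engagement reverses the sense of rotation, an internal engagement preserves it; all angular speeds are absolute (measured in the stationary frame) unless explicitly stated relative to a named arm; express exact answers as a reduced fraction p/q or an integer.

class = fixed-axis compound train [6 meshes; 6 ratios multiply, 6 sense flips]
mesh 1 [44T→44T]: running ratio 1, sense −
mesh 2 [44T→65T]: running ratio 44/65, sense +
mesh 3 [30T→40T]: running ratio 33/65, sense −
mesh 4 [26T→26T]: running ratio 33/65, sense +
mesh 5 [56T→91T]: running ratio 264/845, sense −
mesh 6 [91T→60T]: running ratio 154/325, sense +
ω_out/ω_in = 154/325

154/325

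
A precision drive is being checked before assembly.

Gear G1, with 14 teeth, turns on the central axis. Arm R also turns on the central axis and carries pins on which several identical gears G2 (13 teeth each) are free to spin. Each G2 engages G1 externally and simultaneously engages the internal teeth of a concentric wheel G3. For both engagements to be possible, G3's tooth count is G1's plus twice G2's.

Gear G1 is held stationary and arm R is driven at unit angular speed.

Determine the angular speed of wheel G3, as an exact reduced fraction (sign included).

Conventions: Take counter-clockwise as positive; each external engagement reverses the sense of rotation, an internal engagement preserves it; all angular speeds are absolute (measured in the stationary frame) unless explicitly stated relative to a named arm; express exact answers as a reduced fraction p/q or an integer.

class = planetary set [G3 = 14+2·13 = 40; Willis about the carrier]
ring teeth: 14 + 2·13 = 40
14(ω_sun−ω_arm) = −40(ω_ring−ω_arm),  ω_sun = 0, ω_arm = 1
ω_ring = 1 − (14/40)(0−1) = 27/20
exact speed ratio = 27/20

27/20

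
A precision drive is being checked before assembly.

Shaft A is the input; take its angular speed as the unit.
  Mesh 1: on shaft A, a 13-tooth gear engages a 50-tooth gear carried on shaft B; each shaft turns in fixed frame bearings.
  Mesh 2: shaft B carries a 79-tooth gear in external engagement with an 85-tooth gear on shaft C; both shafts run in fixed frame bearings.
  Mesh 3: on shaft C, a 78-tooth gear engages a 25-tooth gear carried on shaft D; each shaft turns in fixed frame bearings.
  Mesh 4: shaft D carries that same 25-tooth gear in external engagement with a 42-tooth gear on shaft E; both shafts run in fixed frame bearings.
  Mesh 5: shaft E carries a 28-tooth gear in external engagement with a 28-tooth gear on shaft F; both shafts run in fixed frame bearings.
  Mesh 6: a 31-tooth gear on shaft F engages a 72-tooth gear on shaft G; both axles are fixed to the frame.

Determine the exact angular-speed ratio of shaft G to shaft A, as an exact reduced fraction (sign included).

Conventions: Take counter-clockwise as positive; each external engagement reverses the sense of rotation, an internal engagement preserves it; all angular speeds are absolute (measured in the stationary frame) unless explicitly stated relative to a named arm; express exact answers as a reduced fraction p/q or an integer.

class = fixed-axis compound train [6 meshes; 6 ratios multiply, 6 sense flips]
mesh 1 [13T→50T]: running ratio 13/50, sense −
mesh 2 [79T→85T]: running ratio 1027/4250, sense +
mesh 3 [78T→25T]: running ratio 40053/53125, sense −
mesh 4 [25T→42T]: running ratio 13351/29750, sense +
mesh 5 [28T→28T]: running ratio 13351/29750, sense −
mesh 6 [31T→72T]: running ratio 413881/2142000, sense +
ω_out/ω_in = 413881/2142000

413881/2142000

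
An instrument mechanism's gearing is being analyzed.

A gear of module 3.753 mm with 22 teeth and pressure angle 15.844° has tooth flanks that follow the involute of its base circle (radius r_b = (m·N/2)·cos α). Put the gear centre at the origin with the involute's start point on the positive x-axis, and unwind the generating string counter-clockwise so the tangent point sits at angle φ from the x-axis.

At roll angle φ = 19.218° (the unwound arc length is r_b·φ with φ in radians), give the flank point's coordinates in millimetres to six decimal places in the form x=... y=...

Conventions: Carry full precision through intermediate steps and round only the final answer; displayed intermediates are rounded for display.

single-mesh involute tooth geometry (22T wheel at module 3.753)
pitch radius r_p = m·N/2 = 3.753·22/2 = 41.283000
base radius r_b = r_p·cos α = 41.283000·cos 15.844° = 39.714602
roll angle φ = 19.218° = 0.33541738 rad
x = r_b·(cos φ + φ·sin φ) = 41.886200
y = r_b·(sin φ − φ·cos φ) = 0.493960

x=41.886200 y=0.493960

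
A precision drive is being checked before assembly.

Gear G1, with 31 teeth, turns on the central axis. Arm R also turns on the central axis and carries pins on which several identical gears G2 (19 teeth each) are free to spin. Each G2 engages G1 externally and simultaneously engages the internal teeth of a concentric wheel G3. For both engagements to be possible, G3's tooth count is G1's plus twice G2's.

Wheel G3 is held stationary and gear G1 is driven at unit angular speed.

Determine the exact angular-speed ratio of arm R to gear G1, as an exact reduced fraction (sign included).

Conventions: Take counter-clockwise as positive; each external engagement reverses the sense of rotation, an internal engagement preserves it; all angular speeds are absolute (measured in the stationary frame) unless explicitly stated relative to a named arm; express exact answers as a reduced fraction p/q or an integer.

planetary set (31T centre, 19T on arm, 69T internal) — Willis relation
ring teeth: 31 + 2·19 = 69
31(ω_sun−ω_arm) = −69(ω_ring−ω_arm),  ω_ring = 0, ω_sun = 1
31(1−ω_arm) = −69(0−ω_arm)  ⇒  100·ω_arm = 31  ⇒  ω_arm = 31/100
ω_out/ω_in = 31/100

31/100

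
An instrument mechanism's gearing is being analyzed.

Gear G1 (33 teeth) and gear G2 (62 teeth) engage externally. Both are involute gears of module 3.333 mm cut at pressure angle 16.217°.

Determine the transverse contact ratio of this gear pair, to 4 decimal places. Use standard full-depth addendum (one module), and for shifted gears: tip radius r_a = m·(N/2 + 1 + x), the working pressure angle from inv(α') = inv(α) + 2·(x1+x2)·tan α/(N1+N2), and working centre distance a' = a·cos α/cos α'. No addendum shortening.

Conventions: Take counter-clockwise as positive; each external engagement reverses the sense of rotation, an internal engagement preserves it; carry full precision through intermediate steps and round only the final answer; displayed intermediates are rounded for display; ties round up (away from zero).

1.9597

class = single-mesh tooth geometry [involute pair 33T × 62T, m = 3.333]
base radii: r_b1 = 52.806316, r_b2 = 99.211867
tip radii: r_a1 = 58.327500, r_a2 = 106.656000
no profile shift: α' = α, a' = a
action lengths: √(r_a1²−r_b1²) = 24.770753, √(r_a2²−r_b2²) = 39.147257
base pitch p_b = π·m·cos α = 10.054299
CR = (24.770753 + 39.147257 − 158.317500·sin 16.21700°)/10.054299 = 1.959732
contact ratio ≈ 1.9597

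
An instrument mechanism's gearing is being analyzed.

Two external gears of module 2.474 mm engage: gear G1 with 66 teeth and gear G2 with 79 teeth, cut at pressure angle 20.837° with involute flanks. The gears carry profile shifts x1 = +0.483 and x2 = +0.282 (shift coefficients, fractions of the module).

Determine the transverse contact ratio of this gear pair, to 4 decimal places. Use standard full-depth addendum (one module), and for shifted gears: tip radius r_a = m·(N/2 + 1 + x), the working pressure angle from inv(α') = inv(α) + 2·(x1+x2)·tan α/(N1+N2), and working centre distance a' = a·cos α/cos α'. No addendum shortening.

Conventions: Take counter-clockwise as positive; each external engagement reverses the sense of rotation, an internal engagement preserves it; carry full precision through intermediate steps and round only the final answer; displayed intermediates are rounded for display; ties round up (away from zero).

1.6867

recognized (one external pair, fixed centres): single-mesh tooth geometry, m = 2.474, N1 = 66, N2 = 79
base radii: r_b1 = 76.302300, r_b2 = 91.331541
tip radii: r_a1 = 85.310942, r_a2 = 100.894668
inv(α') = inv(20.837°) + 2·(+0.483+0.282)·tan α/(66+79) = 0.02094527  ⇒  α' = 22.30810°
a' = a·cos α / cos α' = 179.3650·cos 20.837°/cos 22.30810° = 181.195209
action lengths: √(r_a1²−r_b1²) = 38.156465, √(r_a2²−r_b2²) = 42.875210
base pitch p_b = π·m·cos α = 7.263962
CR = (38.156465 + 42.875210 − 181.195209·sin 22.30810°)/7.263962 = 1.686728
contact ratio ≈ 1.6867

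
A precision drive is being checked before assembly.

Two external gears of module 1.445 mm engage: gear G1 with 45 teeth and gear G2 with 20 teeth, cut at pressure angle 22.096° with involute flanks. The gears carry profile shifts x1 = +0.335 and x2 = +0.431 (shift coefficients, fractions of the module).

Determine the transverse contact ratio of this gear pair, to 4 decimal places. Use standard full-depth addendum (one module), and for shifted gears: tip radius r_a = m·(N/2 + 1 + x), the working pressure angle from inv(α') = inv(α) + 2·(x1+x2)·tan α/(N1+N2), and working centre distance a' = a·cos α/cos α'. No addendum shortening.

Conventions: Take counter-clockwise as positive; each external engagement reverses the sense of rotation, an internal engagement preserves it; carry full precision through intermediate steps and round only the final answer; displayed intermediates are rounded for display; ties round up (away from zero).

recognized (one external pair, fixed centres): single-mesh tooth geometry, m = 1.445, N1 = 45, N2 = 20
base radii: r_b1 = 30.124616, r_b2 = 13.388718
tip radii: r_a1 = 34.441575, r_a2 = 16.517795
inv(α') = inv(22.096°) + 2·(+0.335+0.431)·tan α/(45+20) = 0.02989717  ⇒  α' = 24.97938°
a' = a·cos α / cos α' = 46.9625·cos 22.096°/cos 24.97938° = 48.003600
action lengths: √(r_a1²−r_b1²) = 16.695197, √(r_a2²−r_b2²) = 9.673664
base pitch p_b = π·m·cos α = 4.206190
CR = (16.695197 + 9.673664 − 48.003600·sin 24.97938°)/4.206190 = 1.449606
contact ratio ≈ 1.4496

1.4496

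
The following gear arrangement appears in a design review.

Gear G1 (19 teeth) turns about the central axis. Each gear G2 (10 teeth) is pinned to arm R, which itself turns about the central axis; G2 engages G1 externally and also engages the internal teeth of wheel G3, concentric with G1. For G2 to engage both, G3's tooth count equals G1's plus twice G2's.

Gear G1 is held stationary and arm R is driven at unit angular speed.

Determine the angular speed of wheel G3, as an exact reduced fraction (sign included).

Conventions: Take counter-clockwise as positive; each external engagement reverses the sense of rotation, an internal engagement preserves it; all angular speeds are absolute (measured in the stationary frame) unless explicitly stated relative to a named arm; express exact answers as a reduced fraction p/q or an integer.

58/39

topology: planetary set — G1 19T / G2 10T / G3 39T, arm = carrier (Willis)
ring teeth: 19 + 2·10 = 39
19(ω_sun−ω_arm) = −39(ω_ring−ω_arm),  ω_sun = 0, ω_arm = 1
ω_ring = 1 − (19/39)(0−1) = 58/39
exact speed ratio = 58/39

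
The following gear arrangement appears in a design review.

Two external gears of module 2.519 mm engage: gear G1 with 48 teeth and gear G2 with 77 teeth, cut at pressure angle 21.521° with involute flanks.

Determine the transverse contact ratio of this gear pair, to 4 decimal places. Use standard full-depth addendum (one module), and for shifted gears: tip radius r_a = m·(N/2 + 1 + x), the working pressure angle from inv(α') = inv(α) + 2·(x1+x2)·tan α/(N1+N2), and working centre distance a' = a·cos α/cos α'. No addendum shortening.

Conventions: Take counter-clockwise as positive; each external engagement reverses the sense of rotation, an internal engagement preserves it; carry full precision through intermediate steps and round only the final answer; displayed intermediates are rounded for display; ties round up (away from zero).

1.7032

recognized (one external pair, fixed centres): single-mesh tooth geometry, m = 2.519, N1 = 48, N2 = 77
base radii: r_b1 = 56.241200, r_b2 = 90.220258
tip radii: r_a1 = 62.975000, r_a2 = 99.500500
no profile shift: α' = α, a' = a
action lengths: √(r_a1²−r_b1²) = 28.333339, √(r_a2²−r_b2²) = 41.960155
base pitch p_b = π·m·cos α = 7.361956
CR = (28.333339 + 41.960155 − 157.437500·sin 21.52100°)/7.361956 = 1.703185
contact ratio ≈ 1.7032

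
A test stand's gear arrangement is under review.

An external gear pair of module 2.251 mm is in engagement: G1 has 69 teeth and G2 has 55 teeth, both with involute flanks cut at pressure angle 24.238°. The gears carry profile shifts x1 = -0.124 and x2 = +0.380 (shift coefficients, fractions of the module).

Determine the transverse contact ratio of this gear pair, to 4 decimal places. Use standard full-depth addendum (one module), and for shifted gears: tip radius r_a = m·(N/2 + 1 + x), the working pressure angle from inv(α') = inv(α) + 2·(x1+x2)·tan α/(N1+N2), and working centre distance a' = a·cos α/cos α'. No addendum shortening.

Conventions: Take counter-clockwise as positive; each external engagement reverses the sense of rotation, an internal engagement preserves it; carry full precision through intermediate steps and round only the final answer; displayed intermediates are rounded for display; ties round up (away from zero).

topology: single-mesh involute geometry — m = 2.251, 69T/55T pair
base radii: r_b1 = 70.813663, r_b2 = 56.445674
tip radii: r_a1 = 79.631376, r_a2 = 65.008880
inv(α') = inv(24.238°) + 2·(-0.124+0.380)·tan α/(69+55) = 0.02904129  ⇒  α' = 24.75107°
a' = a·cos α / cos α' = 139.5620·cos 24.238°/cos 24.75107° = 140.132563
action lengths: √(r_a1²−r_b1²) = 36.422262, √(r_a2²−r_b2²) = 32.249658
base pitch p_b = π·m·cos α = 6.448339
CR = (36.422262 + 32.249658 − 140.132563·sin 24.75107°)/6.448339 = 1.551048
contact ratio ≈ 1.5510

1.5510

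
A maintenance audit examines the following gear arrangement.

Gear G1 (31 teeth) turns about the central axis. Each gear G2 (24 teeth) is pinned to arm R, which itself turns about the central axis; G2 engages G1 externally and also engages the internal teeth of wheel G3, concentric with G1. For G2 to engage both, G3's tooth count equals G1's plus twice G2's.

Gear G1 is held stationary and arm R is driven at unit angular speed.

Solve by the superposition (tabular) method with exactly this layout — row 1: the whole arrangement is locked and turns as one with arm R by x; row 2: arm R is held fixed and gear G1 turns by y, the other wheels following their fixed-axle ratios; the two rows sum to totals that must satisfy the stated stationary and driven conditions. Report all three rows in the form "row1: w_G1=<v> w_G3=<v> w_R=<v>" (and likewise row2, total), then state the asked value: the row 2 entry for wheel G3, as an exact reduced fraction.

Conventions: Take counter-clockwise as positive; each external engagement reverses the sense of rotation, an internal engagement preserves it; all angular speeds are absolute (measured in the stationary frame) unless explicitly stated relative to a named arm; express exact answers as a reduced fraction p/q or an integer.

row1: w_G1=1 w_G3=1 w_R=1
row2: w_G1=-1 w_G3=31/79 w_R=0
total: w_G1=0 w_G3=110/79 w_R=1
asked value: 31/79

class = planetary set [G3 = 31+2·24 = 79; Willis about the carrier]
row 1 — lock + rotate with arm: ω_sun = ω_ring = ω_arm = x
row 2: sun turns y, ring = −(31/79)·y, arm 0
boundary: total ω_sun = x + y = 0 and total ω_arm = x = 1  ⇒  y = -1, x = 1
row 2 ring = −(31/79)·(-1) = 31/79
totals (row 1 + row 2): sun 1 + (-1) = 0, ring 1 + 31/79 = 110/79, arm 1 + 0 = 1
asked cell (row2, ring) = 31/79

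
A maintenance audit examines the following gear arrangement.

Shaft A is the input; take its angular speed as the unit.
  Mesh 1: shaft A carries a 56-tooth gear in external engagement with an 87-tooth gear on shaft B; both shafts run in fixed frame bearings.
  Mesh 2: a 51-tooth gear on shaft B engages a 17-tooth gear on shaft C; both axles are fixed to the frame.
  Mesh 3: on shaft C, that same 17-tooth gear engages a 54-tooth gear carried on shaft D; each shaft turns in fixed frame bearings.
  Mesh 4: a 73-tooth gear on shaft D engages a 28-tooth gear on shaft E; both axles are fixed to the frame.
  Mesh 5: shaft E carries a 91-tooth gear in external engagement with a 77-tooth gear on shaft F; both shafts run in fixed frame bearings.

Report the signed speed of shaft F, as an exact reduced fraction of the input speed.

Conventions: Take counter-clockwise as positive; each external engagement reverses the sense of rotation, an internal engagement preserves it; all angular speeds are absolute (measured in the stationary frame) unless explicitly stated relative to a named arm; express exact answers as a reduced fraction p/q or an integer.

5-mesh fixed-axis compound train (all bearings frame-fixed)
mesh 1 [56T→87T]: |ω|/ω_in = 1×56/87 = 56/87, sense flips to −
mesh 2 [51T→17T]: |ω|/ω_in = (56/87)×51/17 = 56/29, sense flips to +
mesh 3 [17T→54T]: |ω|/ω_in = (56/29)×17/54 = 476/783, sense flips to −
mesh 4 [73T→28T]: |ω|/ω_in = (476/783)×73/28 = 1241/783, sense flips to +
mesh 5 [91T→77T]: |ω|/ω_in = (1241/783)×91/77 = 16133/8613, sense flips to −
signed output speed (× input speed) = -16133/8613

-16133/8613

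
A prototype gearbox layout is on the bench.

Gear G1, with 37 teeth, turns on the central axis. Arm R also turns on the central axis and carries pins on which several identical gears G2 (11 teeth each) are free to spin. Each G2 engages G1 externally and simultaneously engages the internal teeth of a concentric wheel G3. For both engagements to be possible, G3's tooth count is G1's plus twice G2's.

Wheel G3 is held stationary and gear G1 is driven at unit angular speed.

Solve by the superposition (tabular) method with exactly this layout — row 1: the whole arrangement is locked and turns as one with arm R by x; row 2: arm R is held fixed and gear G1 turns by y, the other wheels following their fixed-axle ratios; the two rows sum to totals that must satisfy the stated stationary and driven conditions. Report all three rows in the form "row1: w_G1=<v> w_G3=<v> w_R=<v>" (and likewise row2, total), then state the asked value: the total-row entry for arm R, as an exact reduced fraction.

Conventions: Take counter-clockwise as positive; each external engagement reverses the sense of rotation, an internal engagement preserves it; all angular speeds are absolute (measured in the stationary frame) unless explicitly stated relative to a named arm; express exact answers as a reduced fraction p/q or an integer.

topology: planetary set — G1 37T / G2 11T / G3 59T, arm = carrier (Willis)
row 1 (train locked, turned with arm): all members turn x
superposition row 2 [arm held]: sun y, ring −(37/59)·y, arm 0
boundary: total ω_ring = x − (37/59)·y = 0 and total ω_sun = x + y = 1  ⇒  y = 59/96, x = 37/96
row 2 ring = −(37/59)·59/96 = -37/96
totals (row 1 + row 2): sun 37/96 + 59/96 = 1, ring 37/96 + (-37/96) = 0, arm 37/96 + 0 = 37/96
asked cell (total, arm) = 37/96

row1: w_G1=37/96 w_G3=37/96 w_R=37/96
row2: w_G1=59/96 w_G3=-37/96 w_R=0
total: w_G1=1 w_G3=0 w_R=37/96
asked value: 37/96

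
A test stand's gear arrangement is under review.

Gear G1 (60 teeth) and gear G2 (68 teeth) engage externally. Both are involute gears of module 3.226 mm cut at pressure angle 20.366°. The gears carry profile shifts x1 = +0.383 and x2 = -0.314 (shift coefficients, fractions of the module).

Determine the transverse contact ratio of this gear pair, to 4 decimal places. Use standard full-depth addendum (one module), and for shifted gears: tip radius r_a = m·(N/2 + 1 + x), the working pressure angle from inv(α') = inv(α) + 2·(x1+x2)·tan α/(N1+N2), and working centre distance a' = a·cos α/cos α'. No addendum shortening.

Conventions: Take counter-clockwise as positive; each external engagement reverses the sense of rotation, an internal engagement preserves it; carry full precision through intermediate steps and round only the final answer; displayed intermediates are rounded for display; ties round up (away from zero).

1.7433

class = single-mesh tooth geometry [involute pair 60T × 68T, m = 3.226]
base radii: r_b1 = 90.730154, r_b2 = 102.827507
tip radii: r_a1 = 101.241558, r_a2 = 111.897036
inv(α') = inv(20.366°) + 2·(+0.383-0.314)·tan α/(60+68) = 0.01616780  ⇒  α' = 20.53094°
a' = a·cos α / cos α' = 206.4640·cos 20.366°/cos 20.53094° = 206.685733
action lengths: √(r_a1²−r_b1²) = 44.920956, √(r_a2²−r_b2²) = 44.129926
base pitch p_b = π·m·cos α = 9.501239
CR = (44.920956 + 44.129926 − 206.685733·sin 20.53094°)/9.501239 = 1.743296
contact ratio ≈ 1.7433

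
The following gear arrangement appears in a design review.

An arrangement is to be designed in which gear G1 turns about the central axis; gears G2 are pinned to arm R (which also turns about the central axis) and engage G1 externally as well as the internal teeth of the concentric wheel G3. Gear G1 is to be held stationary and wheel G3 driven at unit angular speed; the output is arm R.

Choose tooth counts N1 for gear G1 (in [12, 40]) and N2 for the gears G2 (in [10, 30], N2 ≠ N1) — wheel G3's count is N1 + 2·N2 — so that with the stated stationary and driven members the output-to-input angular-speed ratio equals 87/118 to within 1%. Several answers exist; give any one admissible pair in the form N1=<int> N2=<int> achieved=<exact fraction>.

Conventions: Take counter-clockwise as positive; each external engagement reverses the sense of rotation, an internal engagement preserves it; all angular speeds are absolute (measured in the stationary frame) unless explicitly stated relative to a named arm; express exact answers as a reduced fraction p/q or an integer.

planetary set to be sized for 87/118 (Willis relation)
Willis with ω_sun = 0: ω_arm/ω_ring = N3/(N1+N3); set equal to 87/118  ⇒  N3/N1 = (87/118)/(1 − 87/118) = 87/31
N3 = N1 + 2·N2  ⇒  N2/N1 = (N3/N1 − 1)/2 = (87/31 − 1)/2 = 28/31
smallest multiple with N1 ≥ 12 and N2 ≥ 10: k = 1  ⇒  N1 = 1·31 = 31, N2 = 1·28 = 28 (N1 ≤ 40, N2 ≤ 30, N2 ≠ N1 ✓), N3 = 31 + 2·28 = 87
check: N3/(N1+N3) with N1 = 31, N3 = 87 gives 87/118; |achieved − target| = 0 ≤ 87/11800 ✓

N1=31 N2=28 achieved=87/118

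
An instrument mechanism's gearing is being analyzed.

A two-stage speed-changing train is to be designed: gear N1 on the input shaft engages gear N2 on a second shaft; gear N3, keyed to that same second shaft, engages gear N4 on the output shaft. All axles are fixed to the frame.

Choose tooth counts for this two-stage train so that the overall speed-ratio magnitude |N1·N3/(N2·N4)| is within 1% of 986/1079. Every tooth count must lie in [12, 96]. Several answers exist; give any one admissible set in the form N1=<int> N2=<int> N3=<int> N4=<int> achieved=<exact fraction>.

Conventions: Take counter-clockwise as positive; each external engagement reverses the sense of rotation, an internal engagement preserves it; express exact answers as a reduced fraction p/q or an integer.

design class (target 986/1079): fixed-axis compound train
target = 986/1079 in lowest terms: an exact hit needs N1·N3 = k·986 and N2·N4 = k·1079 for one integer k, every count in [12, 96]; additionally prefer no 1:1 stage (N1 ≠ N2, N3 ≠ N4)
k = 1: N1·N3 = 986 = 17·58, N2·N4 = 1079 = 13·83
achieved = 17·58/(13·83) = 986/1079; |achieved − target| = 0 ≤ 493/53950 ✓

N1=17 N2=13 N3=58 N4=83 achieved=986/1079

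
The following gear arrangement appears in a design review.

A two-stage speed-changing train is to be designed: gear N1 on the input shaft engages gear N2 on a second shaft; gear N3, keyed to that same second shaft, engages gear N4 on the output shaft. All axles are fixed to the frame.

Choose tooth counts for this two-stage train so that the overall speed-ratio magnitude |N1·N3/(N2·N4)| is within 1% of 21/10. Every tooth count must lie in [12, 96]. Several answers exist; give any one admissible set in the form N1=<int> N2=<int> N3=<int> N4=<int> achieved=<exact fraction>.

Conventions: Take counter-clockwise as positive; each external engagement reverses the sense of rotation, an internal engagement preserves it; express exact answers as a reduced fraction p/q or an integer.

N1=14 N2=12 N3=27 N4=15 achieved=21/10

design class (target 21/10): fixed-axis compound train
target = 21/10 in lowest terms: an exact hit needs N1·N3 = k·21 and N2·N4 = k·10 for one integer k, every count in [12, 96]; additionally prefer no 1:1 stage (N1 ≠ N2, N3 ≠ N4)
k = 1…17: no 1:1-free in-range split of k·21 and k·10 into factor pairs; take k = 18
k = 18: N1·N3 = 378 = 14·27, N2·N4 = 180 = 12·15
achieved = 14·27/(12·15) = 21/10; |achieved − target| = 0 ≤ 21/1000 ✓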